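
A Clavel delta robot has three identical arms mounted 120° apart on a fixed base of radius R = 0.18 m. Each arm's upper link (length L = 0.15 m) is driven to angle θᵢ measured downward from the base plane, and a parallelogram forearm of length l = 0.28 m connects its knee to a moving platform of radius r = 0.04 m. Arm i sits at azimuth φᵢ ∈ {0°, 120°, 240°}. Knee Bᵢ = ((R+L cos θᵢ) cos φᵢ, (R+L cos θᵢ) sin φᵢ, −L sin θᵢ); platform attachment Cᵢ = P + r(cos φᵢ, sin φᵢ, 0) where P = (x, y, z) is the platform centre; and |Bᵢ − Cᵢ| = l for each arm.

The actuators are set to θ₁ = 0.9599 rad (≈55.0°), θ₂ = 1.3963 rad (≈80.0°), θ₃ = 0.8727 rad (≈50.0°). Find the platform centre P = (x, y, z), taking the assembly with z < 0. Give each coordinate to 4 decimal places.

(0.0241, -0.0597, -0.3075)

φ1=0.0°: virtual centre (0.2260, 0.0000, -0.1229), radius l
φ2=120.0°: virtual centre (-0.0830, 0.1438, -0.1477), radius l
centre 3 = (0.2364·cos240.0°, 0.2364·sin240.0°, -0.1149) = (-0.1182, -0.2047, -0.1149)
eliminate P² terms by subtracting sphere 1 from 2 and 3
[-0.6181 0.2876 -0.0497]·P = -0.0168;  [-0.6885 -0.4095 0.0159]·P = 0.0029
Cramer: x(z) = 0.0134-0.0350z;  y(z) = -0.0296+0.0977z
into |P−centre ₁|² = l²: 1.0108z² + 0.2548z + -0.0172 = 0;  Δ = 0.1345;  z = -0.3075 or 0.0554 → z<0 root = -0.3075
x = 0.0241, y = -0.0597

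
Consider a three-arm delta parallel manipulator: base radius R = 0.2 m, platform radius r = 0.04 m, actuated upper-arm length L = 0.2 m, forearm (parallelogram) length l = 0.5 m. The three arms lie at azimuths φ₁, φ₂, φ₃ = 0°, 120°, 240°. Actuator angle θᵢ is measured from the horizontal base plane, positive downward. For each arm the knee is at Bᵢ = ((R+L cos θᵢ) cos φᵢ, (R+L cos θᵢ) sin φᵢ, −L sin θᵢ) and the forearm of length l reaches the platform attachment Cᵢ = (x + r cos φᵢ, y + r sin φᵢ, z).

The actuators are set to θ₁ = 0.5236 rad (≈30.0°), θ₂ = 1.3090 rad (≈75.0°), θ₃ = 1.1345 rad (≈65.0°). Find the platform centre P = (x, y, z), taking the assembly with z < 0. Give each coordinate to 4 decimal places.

O1 = (0.3332·cos0.0°, 0.3332·sin0.0°, -0.1000) = (0.3332, 0.0000, -0.1000)
arm 2 at φ=120.0°: ρ2 = 0.2118;  O2 = (-0.1059, 0.1834, -0.1932)
arm 3 at φ=240.0°: ρ3 = 0.2445;  O3 = (-0.1223, -0.2118, -0.1813)
subtract pairs → two planes through P
linear system: -0.8782x+0.3668y = -0.0389−-0.1864z; -0.9109x+-0.4235y = -0.0284−-0.1625z
Cramer: x(z) = 0.0381-0.1962z;  y(z) = -0.0148+0.0383z
into |P−O₁|² = l²: 1.0400z² + 0.3147z + -0.1527 = 0;  Δ = 0.7341;  z = -0.5632 or 0.2606 → z<0 root = -0.5632
x = 0.1486, y = -0.0364

(0.1486, -0.0364, -0.5632)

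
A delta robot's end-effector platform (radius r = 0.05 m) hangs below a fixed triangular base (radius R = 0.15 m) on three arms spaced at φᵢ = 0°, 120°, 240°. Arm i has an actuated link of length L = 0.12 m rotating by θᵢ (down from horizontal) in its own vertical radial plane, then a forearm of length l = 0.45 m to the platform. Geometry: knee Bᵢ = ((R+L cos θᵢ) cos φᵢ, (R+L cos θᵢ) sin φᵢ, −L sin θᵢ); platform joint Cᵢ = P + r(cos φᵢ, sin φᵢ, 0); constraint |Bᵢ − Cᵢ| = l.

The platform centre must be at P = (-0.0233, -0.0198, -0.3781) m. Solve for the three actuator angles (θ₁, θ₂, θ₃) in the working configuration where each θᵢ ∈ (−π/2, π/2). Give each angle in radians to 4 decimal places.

φ1=0.0° → target in arm frame (-0.0233, -0.0198)
  A cos θ + B sin θ = C:  0.1233·cos θ + -0.3781·sin θ = 0.1231
  θ1 = atan2(B,A) + arccos(C/0.3977) = 0.0005
arm 2 (φ=120.0°): x'=-0.0055, y'=0.0301
  A=0.1055, B=-0.3781, C=(l²−L²−A²−y'²−z²)/(2L)=0.1379
  √(A²+B²)=0.3925;  θ2 = -1.2987+1.2117 ≈ -0.0870
rotate P by −φ3: (0.0288, -0.0103, -0.3781)
  e−x'=0.0712;  (l²−L²−(e−x')²−y'²−z²)/2L = 0.1665
  θ3 = atan2(B,A) + arccos(C/0.3847) = -0.2615

θ₁ = 0.0005, θ₂ = -0.0870, θ₃ = -0.2615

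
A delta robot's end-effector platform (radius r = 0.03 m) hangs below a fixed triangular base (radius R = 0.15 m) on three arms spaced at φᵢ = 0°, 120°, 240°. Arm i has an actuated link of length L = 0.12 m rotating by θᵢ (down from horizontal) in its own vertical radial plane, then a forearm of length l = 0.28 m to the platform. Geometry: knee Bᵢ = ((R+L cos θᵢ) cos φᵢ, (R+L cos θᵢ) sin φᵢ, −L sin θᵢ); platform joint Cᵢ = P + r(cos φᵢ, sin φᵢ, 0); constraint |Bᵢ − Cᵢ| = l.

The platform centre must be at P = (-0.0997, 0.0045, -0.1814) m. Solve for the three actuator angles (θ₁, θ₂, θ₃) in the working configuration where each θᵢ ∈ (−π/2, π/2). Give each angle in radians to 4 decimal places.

θ₁ = 1.1348, θ₂ = -0.0872, θ₃ = 0.0002

arm 1 (φ=0.0°): x'=-0.0997, y'=0.0045
  A cos θ + B sin θ = C:  0.2197·cos θ + -0.1814·sin θ = -0.0716
  √(A²+B²)=0.2849;  θ1 = -0.6902+1.8250 ≈ 1.1348
φ2=120.0° → target in arm frame (0.0537, 0.0841)
  A cos θ + B sin θ = C:  0.0663·cos θ + -0.1814·sin θ = 0.0818
  θ2 = atan2(B,A) + arccos(C/0.1931) = -0.0872
rotate P by −φ3: (0.0460, -0.0886, -0.1814)
  A=0.0740, B=-0.1814, C=(l²−L²−A²−y'²−z²)/(2L)=0.0740
  √(A²+B²)=0.1959;  θ3 = -1.1832+1.1834 ≈ 0.0002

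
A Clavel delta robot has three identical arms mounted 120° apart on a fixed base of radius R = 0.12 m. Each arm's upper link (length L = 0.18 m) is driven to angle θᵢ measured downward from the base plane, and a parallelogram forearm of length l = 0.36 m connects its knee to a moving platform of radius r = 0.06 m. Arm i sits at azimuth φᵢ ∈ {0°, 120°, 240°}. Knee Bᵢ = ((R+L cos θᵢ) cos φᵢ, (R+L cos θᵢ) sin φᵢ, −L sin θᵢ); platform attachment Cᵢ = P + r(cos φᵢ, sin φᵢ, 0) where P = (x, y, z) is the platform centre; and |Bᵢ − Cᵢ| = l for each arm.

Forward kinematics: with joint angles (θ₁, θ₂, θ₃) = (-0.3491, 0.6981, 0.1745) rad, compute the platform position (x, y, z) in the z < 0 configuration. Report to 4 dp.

(0.1143, -0.0731, -0.2717)

arm 1 at φ=0.0°: ρ1 = 0.2291;  centre 1 = (0.2291, 0.0000, 0.0616)
φ2=120.0°: virtual centre (-0.0989, 0.1714, -0.1157), radius l
centre 3 = (0.2373·cos240.0°, 0.2373·sin240.0°, -0.0313) = (-0.1186, -0.2055, -0.0313)
eliminate P² terms by subtracting sphere 1 from 2 and 3
[-0.6562 0.3428 -0.3545]·P = -0.0038;  [-0.6956 -0.4110 -0.1856]·P = 0.0010
det = 0.5081;  x = 0.0024+-0.4120z,  y = -0.0064+0.2456z
quadratic in z: (1.2301)z²+(0.0606)z+(-0.0743)=0, √Δ=0.6078 → z ∈ {-0.2717, 0.2224}; z = -0.2717 (taking z<0)
x = 0.1143, y = -0.0731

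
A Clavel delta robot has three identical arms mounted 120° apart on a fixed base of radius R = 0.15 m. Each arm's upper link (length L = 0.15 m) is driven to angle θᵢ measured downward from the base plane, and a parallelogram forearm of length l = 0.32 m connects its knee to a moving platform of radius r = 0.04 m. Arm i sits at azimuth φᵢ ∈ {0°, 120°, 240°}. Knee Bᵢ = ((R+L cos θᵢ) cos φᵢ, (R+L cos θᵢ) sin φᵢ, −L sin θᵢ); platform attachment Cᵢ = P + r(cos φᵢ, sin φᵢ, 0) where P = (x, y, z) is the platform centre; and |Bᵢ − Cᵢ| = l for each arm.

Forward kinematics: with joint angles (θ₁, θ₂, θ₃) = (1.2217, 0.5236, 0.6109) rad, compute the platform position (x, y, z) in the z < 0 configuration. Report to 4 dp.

(-0.0998, 0.0098, -0.3256)

φ1=0.0°: virtual centre (0.1613, 0.0000, -0.1410), radius l
centre 2 = (0.2399·cos120.0°, 0.2399·sin120.0°, -0.0750) = (-0.1200, 0.2078, -0.0750)
φ3=240.0°: virtual centre (-0.1164, -0.2017, -0.0860), radius l
eliminate P² terms by subtracting sphere 1 from 2 and 3
plane₁₂: -0.5625x+0.4155y+0.1319z = 0.0173
det = 0.4577;  x = -0.0295+0.2159z,  y = 0.0016+-0.0251z
quadratic in z: (1.0473)z²+(0.1994)z+(-0.0461)=0, √Δ=0.4826 → z ∈ {-0.3256, 0.1352}; z = -0.3256 (taking z<0)
x = -0.0998, y = 0.0098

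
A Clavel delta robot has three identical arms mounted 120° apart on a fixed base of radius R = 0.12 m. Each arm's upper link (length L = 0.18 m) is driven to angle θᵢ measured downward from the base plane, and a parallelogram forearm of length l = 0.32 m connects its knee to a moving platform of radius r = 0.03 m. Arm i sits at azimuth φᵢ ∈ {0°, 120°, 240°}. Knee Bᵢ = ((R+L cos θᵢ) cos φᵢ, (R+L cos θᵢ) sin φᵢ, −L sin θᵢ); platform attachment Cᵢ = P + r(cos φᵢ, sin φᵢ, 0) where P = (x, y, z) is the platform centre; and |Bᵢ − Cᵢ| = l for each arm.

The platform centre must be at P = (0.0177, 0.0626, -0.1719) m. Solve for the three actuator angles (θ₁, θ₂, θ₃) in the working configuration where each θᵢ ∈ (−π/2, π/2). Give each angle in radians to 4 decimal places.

φ1=0.0° → target in arm frame (0.0177, 0.0626)
  A cos θ + B sin θ = C:  0.0723·cos θ + -0.1719·sin θ = 0.0870
  θ1 = atan2(B,A) + arccos(C/0.1865) = -0.0870
rotate P by −φ2: (0.0454, -0.0466, -0.1719)
  A=0.0446, B=-0.1719, C=(l²−L²−A²−y'²−z²)/(2L)=0.1008
  γ=atan2(-0.1719,0.0446)=-1.3167;  ψ=arccos(0.5675)=0.9673;  θ2=γ+ψ≈-0.3494
rotate P by −φ3: (-0.0631, -0.0160, -0.1719)
  e−x'=0.1531;  (l²−L²−(e−x')²−y'²−z²)/2L = 0.0466
  √(A²+B²)=0.2302;  θ3 = -0.8433+1.3670 ≈ 0.5237

θ₁ = -0.0870, θ₂ = -0.3494, θ₃ = 0.5237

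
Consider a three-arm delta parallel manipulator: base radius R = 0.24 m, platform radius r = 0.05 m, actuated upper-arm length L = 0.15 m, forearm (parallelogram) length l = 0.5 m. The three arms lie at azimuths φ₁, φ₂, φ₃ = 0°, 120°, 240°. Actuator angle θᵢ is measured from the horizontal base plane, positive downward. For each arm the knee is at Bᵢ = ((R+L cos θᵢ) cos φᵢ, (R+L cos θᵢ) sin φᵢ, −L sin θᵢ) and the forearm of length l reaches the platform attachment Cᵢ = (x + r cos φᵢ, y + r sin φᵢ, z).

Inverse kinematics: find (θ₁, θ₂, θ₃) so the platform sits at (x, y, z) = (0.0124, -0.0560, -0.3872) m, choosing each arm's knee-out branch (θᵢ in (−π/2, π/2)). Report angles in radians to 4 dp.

θ₁ = 0.0877, θ₂ = 0.4366, θ₃ = -0.0872

rotate P by −φ1: (0.0124, -0.0560, -0.3872)
  e−x'=0.1776;  (l²−L²−(e−x')²−y'²−z²)/2L = 0.1430
  θ1 = atan2(B,A) + arccos(C/0.4260) = 0.0877
rotate P by −φ2: (-0.0547, 0.0173, -0.3872)
  A=0.2447, B=-0.3872, C=(l²−L²−A²−y'²−z²)/(2L)=0.0580
  θ2 = atan2(B,A) + arccos(C/0.4580) = 0.4366
φ3=240.0° → target in arm frame (0.0423, 0.0387)
  e−x'=0.1477;  (l²−L²−(e−x')²−y'²−z²)/2L = 0.1809
  √(A²+B²)=0.4144;  θ3 = -1.2064+1.1192 ≈ -0.0872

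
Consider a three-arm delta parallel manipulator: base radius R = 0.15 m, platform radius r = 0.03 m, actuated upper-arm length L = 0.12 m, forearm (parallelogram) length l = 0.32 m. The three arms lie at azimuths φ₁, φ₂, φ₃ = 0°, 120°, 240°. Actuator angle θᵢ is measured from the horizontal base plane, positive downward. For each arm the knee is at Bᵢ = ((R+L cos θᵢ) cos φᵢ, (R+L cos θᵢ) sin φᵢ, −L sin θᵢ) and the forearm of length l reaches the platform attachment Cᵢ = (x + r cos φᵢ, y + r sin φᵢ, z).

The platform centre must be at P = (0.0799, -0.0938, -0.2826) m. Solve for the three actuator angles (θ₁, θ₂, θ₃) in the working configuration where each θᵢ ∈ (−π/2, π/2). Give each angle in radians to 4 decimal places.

arm 1 (φ=0.0°): x'=0.0799, y'=-0.0938
  e−x'=0.0401;  (l²−L²−(e−x')²−y'²−z²)/2L = -0.0095
  θ1 = atan2(B,A) + arccos(C/0.2854) = 0.1741
arm 2 (φ=120.0°): x'=-0.1212, y'=-0.0223
  e−x'=0.2412;  (l²−L²−(e−x')²−y'²−z²)/2L = -0.2105
  θ2 = atan2(B,A) + arccos(C/0.3715) = 1.3090
arm 3 (φ=240.0°): x'=0.0413, y'=0.1161
  e−x'=0.0787;  (l²−L²−(e−x')²−y'²−z²)/2L = -0.0481
  √(A²+B²)=0.2934;  θ3 = -1.2991+1.7354 ≈ 0.4363

θ₁ = 0.1741, θ₂ = 1.3090, θ₃ = 0.4363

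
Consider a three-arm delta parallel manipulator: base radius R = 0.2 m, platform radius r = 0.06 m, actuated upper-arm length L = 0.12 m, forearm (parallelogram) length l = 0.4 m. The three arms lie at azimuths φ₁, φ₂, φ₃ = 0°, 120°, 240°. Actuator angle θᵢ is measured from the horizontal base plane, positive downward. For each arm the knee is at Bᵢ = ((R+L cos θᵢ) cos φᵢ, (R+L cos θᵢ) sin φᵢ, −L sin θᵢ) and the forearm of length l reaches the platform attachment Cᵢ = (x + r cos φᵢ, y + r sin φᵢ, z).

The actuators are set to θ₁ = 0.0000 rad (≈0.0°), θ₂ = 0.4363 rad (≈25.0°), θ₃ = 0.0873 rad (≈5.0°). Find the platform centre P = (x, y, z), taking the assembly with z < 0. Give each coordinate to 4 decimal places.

(0.0281, -0.0334, -0.3242)

arm 1 at φ=0.0°: e+L cos θ1 = 0.2600;  O1 = (0.2600, 0.0000, 0.0000)
arm 2 at φ=120.0°: e+L cos θ2 = 0.2488;  O2 = (-0.1244, 0.2154, -0.0507)
O3 = (0.2595·cos240.0°, 0.2595·sin240.0°, -0.0105) = (-0.1298, -0.2248, -0.0105)
subtract pairs → two planes through P
[-0.7688 0.4309 -0.1014]·P = -0.0031;  [-0.7795 -0.4495 -0.0209]·P = -0.0001
Cramer: x(z) = 0.0022-0.0801z;  y(z) = -0.0035+0.0924z
quadratic in z: (1.0150)z²+(0.0407)z+(-0.0935)=0, √Δ=0.6175 → z ∈ {-0.3242, 0.2841}; z = -0.3242 (taking z<0)
x = 0.0281, y = -0.0334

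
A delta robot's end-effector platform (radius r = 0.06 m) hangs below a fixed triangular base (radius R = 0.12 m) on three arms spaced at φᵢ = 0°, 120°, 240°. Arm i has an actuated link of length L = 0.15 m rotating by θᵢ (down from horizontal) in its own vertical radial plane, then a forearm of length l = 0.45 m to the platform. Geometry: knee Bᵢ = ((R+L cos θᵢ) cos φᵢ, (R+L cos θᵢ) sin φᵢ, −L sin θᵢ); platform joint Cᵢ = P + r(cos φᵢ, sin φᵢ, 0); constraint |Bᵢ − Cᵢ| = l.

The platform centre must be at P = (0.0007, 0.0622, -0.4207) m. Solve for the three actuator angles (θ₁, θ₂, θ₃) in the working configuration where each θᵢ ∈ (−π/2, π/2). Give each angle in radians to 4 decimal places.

rotate P by −φ1: (0.0007, 0.0622, -0.4207)
  e−x'=0.0593;  (l²−L²−(e−x')²−y'²−z²)/2L = -0.0146
  √(A²+B²)=0.4249;  θ1 = -1.4308+1.6051 ≈ 0.1744
rotate P by −φ2: (0.0535, -0.0317, -0.4207)
  A cos θ + B sin θ = C:  0.0065·cos θ + -0.4207·sin θ = 0.0065
  θ2 = atan2(B,A) + arccos(C/0.4207) = -0.0002
rotate P by −φ3: (-0.0542, -0.0305, -0.4207)
  A cos θ + B sin θ = C:  0.1142·cos θ + -0.4207·sin θ = -0.0365
  θ3 = atan2(B,A) + arccos(C/0.4359) = 0.3490

θ₁ = 0.1744, θ₂ = -0.0002, θ₃ = 0.3490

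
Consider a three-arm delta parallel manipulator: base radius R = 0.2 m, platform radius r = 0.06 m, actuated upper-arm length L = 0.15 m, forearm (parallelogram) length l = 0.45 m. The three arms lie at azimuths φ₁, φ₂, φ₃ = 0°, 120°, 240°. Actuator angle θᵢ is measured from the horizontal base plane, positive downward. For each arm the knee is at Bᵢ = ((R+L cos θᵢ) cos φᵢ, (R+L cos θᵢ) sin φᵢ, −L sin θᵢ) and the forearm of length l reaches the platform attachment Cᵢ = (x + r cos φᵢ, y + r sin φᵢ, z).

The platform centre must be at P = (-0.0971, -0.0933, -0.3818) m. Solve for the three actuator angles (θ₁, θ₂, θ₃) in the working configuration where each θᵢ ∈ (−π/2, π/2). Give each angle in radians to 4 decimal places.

arm 1 (φ=0.0°): x'=-0.0971, y'=-0.0933
  A=0.2371, B=-0.3818, C=(l²−L²−A²−y'²−z²)/(2L)=-0.1023
  θ1 = atan2(B,A) + arccos(C/0.4494) = 0.7854
φ2=120.0° → target in arm frame (-0.0323, 0.1307)
  A cos θ + B sin θ = C:  0.1723·cos θ + -0.3818·sin θ = -0.0418
  √(A²+B²)=0.4189;  θ2 = -1.1470+1.6707 ≈ 0.5237
arm 3 (φ=240.0°): x'=0.1294, y'=-0.0374
  e−x'=0.0106;  (l²−L²−(e−x')²−y'²−z²)/2L = 0.1090
  √(A²+B²)=0.3819;  θ3 = -1.5429+1.2813 ≈ -0.2616

θ₁ = 0.7854, θ₂ = 0.5237, θ₃ = -0.2616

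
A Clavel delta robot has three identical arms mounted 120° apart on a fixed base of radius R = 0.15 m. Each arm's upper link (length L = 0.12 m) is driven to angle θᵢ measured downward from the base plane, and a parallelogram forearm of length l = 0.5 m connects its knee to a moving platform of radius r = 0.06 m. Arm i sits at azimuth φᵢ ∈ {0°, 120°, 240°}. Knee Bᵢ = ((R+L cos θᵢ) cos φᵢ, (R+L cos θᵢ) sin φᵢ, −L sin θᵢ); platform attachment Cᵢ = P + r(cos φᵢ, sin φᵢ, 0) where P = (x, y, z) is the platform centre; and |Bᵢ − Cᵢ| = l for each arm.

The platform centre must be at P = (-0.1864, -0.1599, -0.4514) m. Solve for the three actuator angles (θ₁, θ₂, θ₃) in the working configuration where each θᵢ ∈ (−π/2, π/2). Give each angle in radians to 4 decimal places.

φ1=0.0° → target in arm frame (-0.1864, -0.1599)
  e−x'=0.2764;  (l²−L²−(e−x')²−y'²−z²)/2L = -0.2922
  γ=atan2(-0.4514,0.2764)=-1.0214;  ψ=arccos(-0.5520)=2.1556;  θ1=γ+ψ≈1.1342
rotate P by −φ2: (-0.0453, 0.2414, -0.4514)
  e−x'=0.1353;  (l²−L²−(e−x')²−y'²−z²)/2L = -0.1864
  θ2 = atan2(B,A) + arccos(C/0.4712) = 0.6977
arm 3 (φ=240.0°): x'=0.2317, y'=-0.0815
  A=-0.1417, B=-0.4514, C=(l²−L²−A²−y'²−z²)/(2L)=0.0214
  θ3 = atan2(B,A) + arccos(C/0.4731) = -0.3493

θ₁ = 1.1342, θ₂ = 0.6977, θ₃ = -0.3493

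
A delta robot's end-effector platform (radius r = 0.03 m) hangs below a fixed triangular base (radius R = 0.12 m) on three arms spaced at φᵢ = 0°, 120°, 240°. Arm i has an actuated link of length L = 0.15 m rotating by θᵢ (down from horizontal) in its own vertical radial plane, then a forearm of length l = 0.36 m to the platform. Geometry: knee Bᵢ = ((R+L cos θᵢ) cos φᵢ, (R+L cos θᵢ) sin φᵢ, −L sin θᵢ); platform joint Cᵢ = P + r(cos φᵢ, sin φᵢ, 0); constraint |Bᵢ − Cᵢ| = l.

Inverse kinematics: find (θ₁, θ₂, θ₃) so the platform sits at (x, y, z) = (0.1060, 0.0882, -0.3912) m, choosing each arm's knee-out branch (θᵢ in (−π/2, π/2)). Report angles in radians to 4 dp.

arm 1 (φ=0.0°): x'=0.1060, y'=0.0882
  A=-0.0160, B=-0.3912, C=(l²−L²−A²−y'²−z²)/(2L)=-0.1799
  √(A²+B²)=0.3915;  θ1 = -1.6117+2.0482 ≈ 0.4366
φ2=120.0° → target in arm frame (0.0234, -0.1359)
  A=0.0666, B=-0.3912, C=(l²−L²−A²−y'²−z²)/(2L)=-0.2295
  √(A²+B²)=0.3968;  θ2 = -1.4021+2.1874 ≈ 0.7853
arm 3 (φ=240.0°): x'=-0.1294, y'=0.0477
  A=0.2194, B=-0.3912, C=(l²−L²−A²−y'²−z²)/(2L)=-0.3211
  √(A²+B²)=0.4485;  θ3 = -1.0597+2.3689 ≈ 1.3092

θ₁ = 0.4366, θ₂ = 0.7853, θ₃ = 1.3092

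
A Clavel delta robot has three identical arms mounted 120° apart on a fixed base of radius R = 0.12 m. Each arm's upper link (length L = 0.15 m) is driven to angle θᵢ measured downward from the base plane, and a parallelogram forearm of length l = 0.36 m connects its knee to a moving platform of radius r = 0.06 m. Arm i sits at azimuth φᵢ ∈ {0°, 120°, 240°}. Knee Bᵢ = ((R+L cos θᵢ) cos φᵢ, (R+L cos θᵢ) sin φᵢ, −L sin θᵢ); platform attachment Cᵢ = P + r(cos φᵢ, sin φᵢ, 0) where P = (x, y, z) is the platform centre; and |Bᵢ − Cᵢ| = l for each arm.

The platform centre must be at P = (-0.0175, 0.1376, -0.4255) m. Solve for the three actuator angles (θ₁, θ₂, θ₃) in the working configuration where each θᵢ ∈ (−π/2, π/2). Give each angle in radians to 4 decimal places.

θ₁ = 1.0468, θ₂ = 0.5233, θ₃ = 1.3087

rotate P by −φ1: (-0.0175, 0.1376, -0.4255)
  A cos θ + B sin θ = C:  0.0775·cos θ + -0.4255·sin θ = -0.3296
  γ=atan2(-0.4255,0.0775)=-1.3906;  ψ=arccos(-0.7622)=2.4374;  θ1=γ+ψ≈1.0468
φ2=120.0° → target in arm frame (0.1279, -0.0536)
  A=-0.0679, B=-0.4255, C=(l²−L²−A²−y'²−z²)/(2L)=-0.2715
  √(A²+B²)=0.4309;  θ2 = -1.7291+2.2524 ≈ 0.5233
rotate P by −φ3: (-0.1104, -0.0840, -0.4255)
  A=0.1704, B=-0.4255, C=(l²−L²−A²−y'²−z²)/(2L)=-0.3668
  √(A²+B²)=0.4584;  θ3 = -1.1899+2.4985 ≈ 1.3087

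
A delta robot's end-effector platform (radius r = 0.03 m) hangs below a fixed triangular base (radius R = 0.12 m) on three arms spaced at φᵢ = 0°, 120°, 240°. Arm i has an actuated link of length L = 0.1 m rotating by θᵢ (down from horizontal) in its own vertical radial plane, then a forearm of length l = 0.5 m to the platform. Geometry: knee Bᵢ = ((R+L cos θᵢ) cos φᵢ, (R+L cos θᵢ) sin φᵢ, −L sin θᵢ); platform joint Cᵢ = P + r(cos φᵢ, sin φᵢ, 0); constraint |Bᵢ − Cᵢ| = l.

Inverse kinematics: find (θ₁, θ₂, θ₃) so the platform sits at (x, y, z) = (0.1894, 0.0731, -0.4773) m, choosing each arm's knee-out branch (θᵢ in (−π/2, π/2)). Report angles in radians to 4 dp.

rotate P by −φ1: (0.1894, 0.0731, -0.4773)
  e−x'=-0.0994;  (l²−L²−(e−x')²−y'²−z²)/2L = -0.0152
  √(A²+B²)=0.4875;  θ1 = -1.7761+1.6020 ≈ -0.1741
φ2=120.0° → target in arm frame (-0.0314, -0.2006)
  A cos θ + B sin θ = C:  0.1214·cos θ + -0.4773·sin θ = -0.2139
  θ2 = atan2(B,A) + arccos(C/0.4925) = 0.6984
φ3=240.0° → target in arm frame (-0.1580, 0.1275)
  A cos θ + B sin θ = C:  0.2480·cos θ + -0.4773·sin θ = -0.3279
  √(A²+B²)=0.5379;  θ3 = -1.0916+2.2263 ≈ 1.1347

θ₁ = -0.1741, θ₂ = 0.6984, θ₃ = 1.1347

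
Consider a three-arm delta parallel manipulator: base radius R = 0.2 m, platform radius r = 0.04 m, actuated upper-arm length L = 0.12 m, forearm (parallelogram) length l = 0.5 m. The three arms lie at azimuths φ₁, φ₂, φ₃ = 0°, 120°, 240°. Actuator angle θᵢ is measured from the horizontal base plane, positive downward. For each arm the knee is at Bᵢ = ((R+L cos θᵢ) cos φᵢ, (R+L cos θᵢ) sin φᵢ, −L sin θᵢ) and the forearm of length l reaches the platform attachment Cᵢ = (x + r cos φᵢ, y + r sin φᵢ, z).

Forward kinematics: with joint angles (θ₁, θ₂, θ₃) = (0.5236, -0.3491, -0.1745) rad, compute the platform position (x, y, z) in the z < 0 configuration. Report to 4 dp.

(-0.0966, 0.0159, -0.4060)

centre 1 = (0.2639·cos0.0°, 0.2639·sin0.0°, -0.0600) = (0.2639, 0.0000, -0.0600)
centre 2 = (0.2728·cos120.0°, 0.2728·sin120.0°, 0.0410) = (-0.1364, 0.2362, 0.0410)
φ3=240.0°: virtual centre (-0.1391, -0.2409, 0.0208), radius l
|centre ₂|²−|centre ₁|² = 0.0028;  |centre ₃|²−|centre ₁|² = 0.0046
[-0.8006 0.4724 0.2021]·P = 0.0028;  [-0.8060 -0.4818 0.1617]·P = 0.0046
Cramer: x(z) = -0.0046+0.2267z;  y(z) = -0.0018-0.0436z
sphere 1 gives Az²+Bz+C=0 with A=1.0533, B=-0.0016, C=-0.1743;  B²−4AC=0.7343;  roots -0.4060, 0.4075;  negative root z = -0.4060
x = -0.0966, y = 0.0159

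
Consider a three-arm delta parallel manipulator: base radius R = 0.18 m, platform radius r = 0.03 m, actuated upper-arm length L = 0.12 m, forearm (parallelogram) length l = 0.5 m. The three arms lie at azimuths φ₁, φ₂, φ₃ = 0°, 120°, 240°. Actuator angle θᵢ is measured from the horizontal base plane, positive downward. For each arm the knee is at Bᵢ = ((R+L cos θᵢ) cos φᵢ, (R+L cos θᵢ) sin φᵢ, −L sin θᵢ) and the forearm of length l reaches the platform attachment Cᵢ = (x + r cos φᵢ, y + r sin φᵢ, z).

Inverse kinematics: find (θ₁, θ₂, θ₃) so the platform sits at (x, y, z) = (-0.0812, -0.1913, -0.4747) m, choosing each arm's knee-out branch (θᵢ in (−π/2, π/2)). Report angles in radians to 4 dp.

φ1=0.0° → target in arm frame (-0.0812, -0.1913)
  A=0.2312, B=-0.4747, C=(l²−L²−A²−y'²−z²)/(2L)=-0.3325
  γ=atan2(-0.4747,0.2312)=-1.1176;  ψ=arccos(-0.6296)=2.2519;  θ1=γ+ψ≈1.1343
rotate P by −φ2: (-0.1251, 0.1660, -0.4747)
  A cos θ + B sin θ = C:  0.2751·cos θ + -0.4747·sin θ = -0.3873
  √(A²+B²)=0.5486;  θ2 = -1.0456+2.3545 ≈ 1.3089
φ3=240.0° → target in arm frame (0.2063, 0.0253)
  A=-0.0563, B=-0.4747, C=(l²−L²−A²−y'²−z²)/(2L)=0.0269
  θ3 = atan2(B,A) + arccos(C/0.4780) = -0.1743

θ₁ = 1.1343, θ₂ = 1.3089, θ₃ = -0.1743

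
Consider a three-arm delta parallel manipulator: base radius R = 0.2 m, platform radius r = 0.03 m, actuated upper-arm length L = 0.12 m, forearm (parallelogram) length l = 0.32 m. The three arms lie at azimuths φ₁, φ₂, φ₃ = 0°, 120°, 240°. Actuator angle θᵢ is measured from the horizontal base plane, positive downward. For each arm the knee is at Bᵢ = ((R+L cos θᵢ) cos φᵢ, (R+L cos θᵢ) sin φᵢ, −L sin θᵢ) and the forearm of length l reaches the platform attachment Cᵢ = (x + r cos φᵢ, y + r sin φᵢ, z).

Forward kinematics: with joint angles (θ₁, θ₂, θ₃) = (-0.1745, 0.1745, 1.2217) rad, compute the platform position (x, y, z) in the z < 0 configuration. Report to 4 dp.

arm 1 at φ=0.0°: e+L cos θ1 = 0.2882;  S1 = (0.2882, 0.0000, 0.0208)
S2 = (0.2882·cos120.0°, 0.2882·sin120.0°, -0.0208) = (-0.1441, 0.2496, -0.0208)
arm 3 at φ=240.0°: e+L cos θ3 = 0.2110;  S3 = (-0.1055, -0.1828, -0.1128)
eliminate P² terms by subtracting sphere 1 from 2 and 3
plane₁₂: -0.8645x+0.4991y+-0.0833z = 0.0000
det = 0.7090;  x = 0.0185+-0.2311z,  y = 0.0320+-0.2332z
sphere 1 gives Az²+Bz+C=0 with A=1.1078, B=0.0681, C=-0.0282;  B²−4AC=0.1296;  roots -0.1932, 0.1318;  negative root z = -0.1932
x = 0.0631, y = 0.0770

(0.0631, 0.0770, -0.1932)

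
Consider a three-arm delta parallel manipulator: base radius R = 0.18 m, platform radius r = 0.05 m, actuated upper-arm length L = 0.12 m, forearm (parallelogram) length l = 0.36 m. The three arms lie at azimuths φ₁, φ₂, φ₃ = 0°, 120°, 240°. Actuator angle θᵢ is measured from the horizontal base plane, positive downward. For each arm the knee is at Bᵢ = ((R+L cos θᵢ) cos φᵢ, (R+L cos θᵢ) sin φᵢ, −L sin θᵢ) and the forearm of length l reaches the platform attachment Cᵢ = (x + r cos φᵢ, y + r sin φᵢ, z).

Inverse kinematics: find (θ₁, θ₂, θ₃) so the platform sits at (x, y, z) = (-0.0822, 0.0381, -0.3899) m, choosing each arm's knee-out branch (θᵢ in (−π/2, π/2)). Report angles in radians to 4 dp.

arm 1 (φ=0.0°): x'=-0.0822, y'=0.0381
  A=0.2122, B=-0.3899, C=(l²−L²−A²−y'²−z²)/(2L)=-0.3471
  γ=atan2(-0.3899,0.2122)=-1.0724;  ψ=arccos(-0.7819)=2.4685;  θ1=γ+ψ≈1.3961
φ2=120.0° → target in arm frame (0.0741, 0.0521)
  e−x'=0.0559;  (l²−L²−(e−x')²−y'²−z²)/2L = -0.1778
  γ=atan2(-0.3899,0.0559)=-1.4284;  ψ=arccos(-0.4513)=2.0391;  θ2=γ+ψ≈0.6107
rotate P by −φ3: (0.0081, -0.0902, -0.3899)
  A=0.1219, B=-0.3899, C=(l²−L²−A²−y'²−z²)/(2L)=-0.2493
  √(A²+B²)=0.4085;  θ3 = -1.2678+2.2271 ≈ 0.9593

θ₁ = 1.3961, θ₂ = 0.6107, θ₃ = 0.9593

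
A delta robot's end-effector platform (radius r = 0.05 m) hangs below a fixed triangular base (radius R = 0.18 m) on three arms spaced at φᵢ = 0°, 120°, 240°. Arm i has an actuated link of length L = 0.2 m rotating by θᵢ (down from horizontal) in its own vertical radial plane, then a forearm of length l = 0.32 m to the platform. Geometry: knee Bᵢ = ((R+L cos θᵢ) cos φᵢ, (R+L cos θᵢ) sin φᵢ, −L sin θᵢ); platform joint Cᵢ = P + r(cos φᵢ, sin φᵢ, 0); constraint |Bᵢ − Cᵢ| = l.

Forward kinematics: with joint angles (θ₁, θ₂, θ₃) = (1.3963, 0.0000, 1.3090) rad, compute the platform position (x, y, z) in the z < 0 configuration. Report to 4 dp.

arm 1 at φ=0.0°: e+L cos θ1 = 0.1647;  O1 = (0.1647, 0.0000, -0.1970)
O2 = (0.3300·cos120.0°, 0.3300·sin120.0°, 0.0000) = (-0.1650, 0.2858, 0.0000)
O3 = (0.1818·cos240.0°, 0.1818·sin240.0°, -0.1932) = (-0.0909, -0.1574, -0.1932)
|O₂|²−|O₁|² = 0.0430;  |O₃|²−|O₁|² = 0.0044
linear system: -0.6594x+0.5716y = 0.0430−0.3939z; -0.5112x+-0.3148y = 0.0044−0.0076z
Cramer: x(z) = -0.0321+0.2568z;  y(z) = 0.0381-0.3929z
into |P−O₁|² = l²: 1.2203z² + 0.2629z + -0.0234 = 0;  Δ = 0.1833;  z = -0.2831 or 0.0677 → z<0 root = -0.2831
x = -0.1048, y = 0.1494

(-0.1048, 0.1494, -0.2831)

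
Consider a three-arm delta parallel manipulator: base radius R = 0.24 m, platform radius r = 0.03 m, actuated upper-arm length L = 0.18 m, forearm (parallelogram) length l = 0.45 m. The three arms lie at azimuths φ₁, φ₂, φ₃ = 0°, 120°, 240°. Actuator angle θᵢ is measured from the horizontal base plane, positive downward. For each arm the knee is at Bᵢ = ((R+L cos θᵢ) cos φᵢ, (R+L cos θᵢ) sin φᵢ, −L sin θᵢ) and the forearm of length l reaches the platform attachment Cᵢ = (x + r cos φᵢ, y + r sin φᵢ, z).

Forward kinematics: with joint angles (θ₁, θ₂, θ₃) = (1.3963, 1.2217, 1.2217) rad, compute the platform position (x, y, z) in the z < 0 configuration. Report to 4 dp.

(-0.0285, 0.0000, -0.5375)

O1 = (0.2413·cos0.0°, 0.2413·sin0.0°, -0.1773) = (0.2413, 0.0000, -0.1773)
φ2=120.0°: virtual centre (-0.1358, 0.2352, -0.1691), radius l
arm 3 at φ=240.0°: (R−r)+L cos θ3 = 0.2716;  O3 = (-0.1358, -0.2352, -0.1691)
eliminate P² terms by subtracting sphere 1 from 2 and 3
[-0.7541 0.4704 0.0162]·P = 0.0127;  [-0.7541 -0.4704 0.0162]·P = 0.0127
det = 0.7094;  x = -0.0169+0.0215z,  y = 0.0000+0.0000z
sphere 1 gives Az²+Bz+C=0 with A=1.0005, B=0.3434, C=-0.1044;  B²−4AC=0.5359;  roots -0.5375, 0.1942;  negative root z = -0.5375
x = -0.0285, y = 0.0000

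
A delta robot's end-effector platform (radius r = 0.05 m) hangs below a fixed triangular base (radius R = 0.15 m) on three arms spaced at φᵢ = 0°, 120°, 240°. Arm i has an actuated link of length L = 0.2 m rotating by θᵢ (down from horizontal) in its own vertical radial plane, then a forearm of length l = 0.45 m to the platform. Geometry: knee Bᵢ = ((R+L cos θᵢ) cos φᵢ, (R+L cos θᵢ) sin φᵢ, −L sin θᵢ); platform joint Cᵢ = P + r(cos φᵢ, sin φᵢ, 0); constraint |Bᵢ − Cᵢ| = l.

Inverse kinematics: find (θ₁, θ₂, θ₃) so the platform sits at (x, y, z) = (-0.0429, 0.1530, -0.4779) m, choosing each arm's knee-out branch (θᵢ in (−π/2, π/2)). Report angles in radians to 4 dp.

φ1=0.0° → target in arm frame (-0.0429, 0.1530)
  A=0.1429, B=-0.4779, C=(l²−L²−A²−y'²−z²)/(2L)=-0.2743
  √(A²+B²)=0.4988;  θ1 = -1.2802+2.1530 ≈ 0.8728
φ2=120.0° → target in arm frame (0.1540, -0.0393)
  A cos θ + B sin θ = C:  -0.0540·cos θ + -0.4779·sin θ = -0.1759
  √(A²+B²)=0.4809;  θ2 = -1.6832+1.9452 ≈ 0.2619
rotate P by −φ3: (-0.1111, -0.1137, -0.4779)
  e−x'=0.2111;  (l²−L²−(e−x')²−y'²−z²)/2L = -0.3084
  γ=atan2(-0.4779,0.2111)=-1.1549;  ψ=arccos(-0.5903)=2.2022;  θ3=γ+ψ≈1.0473

θ₁ = 0.8728, θ₂ = 0.2619, θ₃ = 1.0473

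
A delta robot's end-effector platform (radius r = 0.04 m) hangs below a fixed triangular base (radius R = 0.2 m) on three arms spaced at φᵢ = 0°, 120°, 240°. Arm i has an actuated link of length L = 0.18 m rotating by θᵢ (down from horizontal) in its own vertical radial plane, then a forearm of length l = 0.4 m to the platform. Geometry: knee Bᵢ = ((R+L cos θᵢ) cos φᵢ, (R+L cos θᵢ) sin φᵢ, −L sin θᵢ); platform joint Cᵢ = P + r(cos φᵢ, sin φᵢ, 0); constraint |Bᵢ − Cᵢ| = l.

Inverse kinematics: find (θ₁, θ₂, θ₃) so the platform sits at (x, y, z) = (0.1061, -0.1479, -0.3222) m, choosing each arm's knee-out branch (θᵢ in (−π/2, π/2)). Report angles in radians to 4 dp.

θ₁ = 0.1742, θ₂ = 1.3963, θ₃ = 0.3491

arm 1 (φ=0.0°): x'=0.1061, y'=-0.1479
  A cos θ + B sin θ = C:  0.0539·cos θ + -0.3222·sin θ = -0.0028
  √(A²+B²)=0.3267;  θ1 = -1.4050+1.5792 ≈ 0.1742
arm 2 (φ=120.0°): x'=-0.1811, y'=-0.0179
  A cos θ + B sin θ = C:  0.3411·cos θ + -0.3222·sin θ = -0.2581
  √(A²+B²)=0.4692;  θ2 = -0.7569+2.1531 ≈ 1.3963
arm 3 (φ=240.0°): x'=0.0750, y'=0.1658
  A cos θ + B sin θ = C:  0.0850·cos θ + -0.3222·sin θ = -0.0304
  θ3 = atan2(B,A) + arccos(C/0.3332) = 0.3491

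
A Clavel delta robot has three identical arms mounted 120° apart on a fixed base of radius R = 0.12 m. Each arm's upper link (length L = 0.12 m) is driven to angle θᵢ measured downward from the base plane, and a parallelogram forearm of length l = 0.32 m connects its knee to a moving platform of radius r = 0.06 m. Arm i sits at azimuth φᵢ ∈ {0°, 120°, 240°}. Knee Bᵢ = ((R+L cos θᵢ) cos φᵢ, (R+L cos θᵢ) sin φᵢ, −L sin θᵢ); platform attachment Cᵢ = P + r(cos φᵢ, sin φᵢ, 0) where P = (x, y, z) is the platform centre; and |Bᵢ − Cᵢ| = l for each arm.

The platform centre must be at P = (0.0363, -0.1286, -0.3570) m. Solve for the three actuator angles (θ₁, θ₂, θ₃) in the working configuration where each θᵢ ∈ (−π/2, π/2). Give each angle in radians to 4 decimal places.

rotate P by −φ1: (0.0363, -0.1286, -0.3570)
  e−x'=0.0237;  (l²−L²−(e−x')²−y'²−z²)/2L = -0.2356
  θ1 = atan2(B,A) + arccos(C/0.3578) = 0.7852
arm 2 (φ=120.0°): x'=-0.1295, y'=0.0329
  A=0.1895, B=-0.3570, C=(l²−L²−A²−y'²−z²)/(2L)=-0.3185
  γ=atan2(-0.3570,0.1895)=-1.0828;  ψ=arccos(-0.7881)=2.4785;  θ2=γ+ψ≈1.3957
φ3=240.0° → target in arm frame (0.0932, 0.0957)
  e−x'=-0.0332;  (l²−L²−(e−x')²−y'²−z²)/2L = -0.2072
  √(A²+B²)=0.3585;  θ3 = -1.6636+2.1868 ≈ 0.5232

θ₁ = 0.7852, θ₂ = 1.3957, θ₃ = 0.5232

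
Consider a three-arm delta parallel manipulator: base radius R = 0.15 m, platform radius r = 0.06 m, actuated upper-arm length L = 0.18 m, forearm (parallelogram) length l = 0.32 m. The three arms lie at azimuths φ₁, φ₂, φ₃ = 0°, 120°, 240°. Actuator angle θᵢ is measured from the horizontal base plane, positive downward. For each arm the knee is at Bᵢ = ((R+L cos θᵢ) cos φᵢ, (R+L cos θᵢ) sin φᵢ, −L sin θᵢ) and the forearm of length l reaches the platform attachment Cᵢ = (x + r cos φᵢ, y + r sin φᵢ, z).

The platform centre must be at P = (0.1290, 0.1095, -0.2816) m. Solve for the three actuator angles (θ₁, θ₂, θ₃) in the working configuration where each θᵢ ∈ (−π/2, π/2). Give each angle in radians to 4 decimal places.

θ₁ = 0.0871, θ₂ = 0.6111, θ₃ = 1.3092

φ1=0.0° → target in arm frame (0.1290, 0.1095)
  A cos θ + B sin θ = C:  -0.0390·cos θ + -0.2816·sin θ = -0.0634
  θ1 = atan2(B,A) + arccos(C/0.2843) = 0.0871
arm 2 (φ=120.0°): x'=0.0303, y'=-0.1665
  e−x'=0.0597;  (l²−L²−(e−x')²−y'²−z²)/2L = -0.1127
  γ=atan2(-0.2816,0.0597)=-1.3620;  ψ=arccos(-0.3915)=1.9731;  θ2=γ+ψ≈0.6111
arm 3 (φ=240.0°): x'=-0.1593, y'=0.0570
  e−x'=0.2493;  (l²−L²−(e−x')²−y'²−z²)/2L = -0.2075
  θ3 = atan2(B,A) + arccos(C/0.3761) = 1.3092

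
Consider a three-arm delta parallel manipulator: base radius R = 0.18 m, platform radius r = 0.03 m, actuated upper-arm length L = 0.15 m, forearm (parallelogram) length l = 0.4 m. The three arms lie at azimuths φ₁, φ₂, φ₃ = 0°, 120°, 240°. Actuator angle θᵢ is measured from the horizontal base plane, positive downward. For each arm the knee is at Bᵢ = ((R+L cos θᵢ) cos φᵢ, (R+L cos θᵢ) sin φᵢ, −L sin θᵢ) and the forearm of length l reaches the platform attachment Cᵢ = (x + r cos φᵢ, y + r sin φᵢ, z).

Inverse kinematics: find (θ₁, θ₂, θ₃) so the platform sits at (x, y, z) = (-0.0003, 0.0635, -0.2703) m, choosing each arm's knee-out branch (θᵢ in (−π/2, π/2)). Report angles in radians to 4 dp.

φ1=0.0° → target in arm frame (-0.0003, 0.0635)
  A cos θ + B sin θ = C:  0.1503·cos θ + -0.2703·sin θ = 0.1261
  γ=atan2(-0.2703,0.1503)=-1.0633;  ψ=arccos(0.4076)=1.1510;  θ1=γ+ψ≈0.0877
arm 2 (φ=120.0°): x'=0.0551, y'=-0.0315
  e−x'=0.0949;  (l²−L²−(e−x')²−y'²−z²)/2L = 0.1815
  γ=atan2(-0.2703,0.0949)=-1.2333;  ψ=arccos(0.6336)=0.8846;  θ2=γ+ψ≈-0.3487
rotate P by −φ3: (-0.0548, -0.0320, -0.2703)
  e−x'=0.2048;  (l²−L²−(e−x')²−y'²−z²)/2L = 0.0715
  √(A²+B²)=0.3391;  θ3 = -0.9223+1.3584 ≈ 0.4361

θ₁ = 0.0877, θ₂ = -0.3487, θ₃ = 0.4361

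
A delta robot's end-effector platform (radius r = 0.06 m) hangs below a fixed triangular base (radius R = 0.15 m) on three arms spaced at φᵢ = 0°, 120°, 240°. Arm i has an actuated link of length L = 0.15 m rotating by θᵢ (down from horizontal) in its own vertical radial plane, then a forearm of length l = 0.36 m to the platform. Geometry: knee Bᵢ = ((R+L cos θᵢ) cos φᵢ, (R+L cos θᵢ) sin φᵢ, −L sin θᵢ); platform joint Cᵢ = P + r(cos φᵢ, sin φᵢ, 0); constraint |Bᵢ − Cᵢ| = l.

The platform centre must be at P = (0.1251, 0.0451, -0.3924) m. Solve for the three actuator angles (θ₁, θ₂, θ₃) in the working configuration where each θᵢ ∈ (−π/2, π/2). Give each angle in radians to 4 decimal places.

rotate P by −φ1: (0.1251, 0.0451, -0.3924)
  A cos θ + B sin θ = C:  -0.0351·cos θ + -0.3924·sin θ = -0.1671
  γ=atan2(-0.3924,-0.0351)=-1.6600;  ψ=arccos(-0.4243)=2.0089;  θ1=γ+ψ≈0.3489
arm 2 (φ=120.0°): x'=-0.0235, y'=-0.1309
  A cos θ + B sin θ = C:  0.1135·cos θ + -0.3924·sin θ = -0.2563
  √(A²+B²)=0.4085;  θ2 = -1.2893+2.2491 ≈ 0.9598
arm 3 (φ=240.0°): x'=-0.1016, y'=0.0858
  e−x'=0.1916;  (l²−L²−(e−x')²−y'²−z²)/2L = -0.3032
  √(A²+B²)=0.4367;  θ3 = -1.1166+2.3382 ≈ 1.2216

θ₁ = 0.3489, θ₂ = 0.9598, θ₃ = 1.2216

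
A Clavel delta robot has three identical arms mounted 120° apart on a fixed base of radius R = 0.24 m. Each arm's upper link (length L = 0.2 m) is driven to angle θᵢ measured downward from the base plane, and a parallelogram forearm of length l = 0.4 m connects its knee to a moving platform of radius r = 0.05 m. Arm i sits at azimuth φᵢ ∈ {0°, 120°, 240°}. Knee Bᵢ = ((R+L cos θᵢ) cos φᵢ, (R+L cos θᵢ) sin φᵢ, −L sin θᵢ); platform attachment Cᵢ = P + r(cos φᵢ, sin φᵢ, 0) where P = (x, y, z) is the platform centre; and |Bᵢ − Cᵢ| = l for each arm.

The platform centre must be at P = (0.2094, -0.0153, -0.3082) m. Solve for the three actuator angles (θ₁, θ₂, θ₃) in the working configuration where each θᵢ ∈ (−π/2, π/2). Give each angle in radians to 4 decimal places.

φ1=0.0° → target in arm frame (0.2094, -0.0153)
  A cos θ + B sin θ = C:  -0.0194·cos θ + -0.3082·sin θ = 0.0610
  γ=atan2(-0.3082,-0.0194)=-1.6337;  ψ=arccos(0.1976)=1.3719;  θ1=γ+ψ≈-0.2617
rotate P by −φ2: (-0.1180, -0.1737, -0.3082)
  e−x'=0.3080;  (l²−L²−(e−x')²−y'²−z²)/2L = -0.2500
  √(A²+B²)=0.4357;  θ2 = -0.7858+2.1819 ≈ 1.3961
φ3=240.0° → target in arm frame (-0.0914, 0.1890)
  e−x'=0.2814;  (l²−L²−(e−x')²−y'²−z²)/2L = -0.2248
  √(A²+B²)=0.4174;  θ3 = -0.8307+2.1396 ≈ 1.3088

θ₁ = -0.2617, θ₂ = 1.3961, θ₃ = 1.3088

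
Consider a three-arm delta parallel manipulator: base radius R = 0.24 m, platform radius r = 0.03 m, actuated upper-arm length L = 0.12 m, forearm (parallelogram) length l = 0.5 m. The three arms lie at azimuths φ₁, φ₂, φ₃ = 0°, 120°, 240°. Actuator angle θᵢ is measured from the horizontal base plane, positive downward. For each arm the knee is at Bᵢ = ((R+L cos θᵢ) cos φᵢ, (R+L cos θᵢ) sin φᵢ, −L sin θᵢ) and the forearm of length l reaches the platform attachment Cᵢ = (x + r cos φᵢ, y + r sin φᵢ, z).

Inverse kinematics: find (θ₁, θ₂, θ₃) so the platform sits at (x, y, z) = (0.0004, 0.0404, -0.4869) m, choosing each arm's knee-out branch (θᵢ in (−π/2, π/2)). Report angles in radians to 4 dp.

θ₁ = 0.7852, θ₂ = 0.6110, θ₃ = 0.9600

rotate P by −φ1: (0.0004, 0.0404, -0.4869)
  e−x'=0.2096;  (l²−L²−(e−x')²−y'²−z²)/2L = -0.1960
  θ1 = atan2(B,A) + arccos(C/0.5301) = 0.7852
φ2=120.0° → target in arm frame (0.0348, -0.0205)
  A cos θ + B sin θ = C:  0.1752·cos θ + -0.4869·sin θ = -0.1358
  √(A²+B²)=0.5175;  θ2 = -1.2254+1.8363 ≈ 0.6110
rotate P by −φ3: (-0.0352, -0.0199, -0.4869)
  A cos θ + B sin θ = C:  0.2452·cos θ + -0.4869·sin θ = -0.2583
  √(A²+B²)=0.5451;  θ3 = -1.1043+2.0643 ≈ 0.9600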